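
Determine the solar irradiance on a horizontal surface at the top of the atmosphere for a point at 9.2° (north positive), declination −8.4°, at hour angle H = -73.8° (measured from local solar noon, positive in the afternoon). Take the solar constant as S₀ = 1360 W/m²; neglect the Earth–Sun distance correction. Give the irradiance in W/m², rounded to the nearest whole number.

cos θ_z = sin φ sin δ + cos φ cos δ cos H = (0.1599)(-0.1461) + (0.9871)(0.9893)(0.2790) = 0.2491.
Top-of-atmosphere irradiance = S₀ cos θ_z = 1360 × 0.2491 = 338.78 W/m².

339 W/m²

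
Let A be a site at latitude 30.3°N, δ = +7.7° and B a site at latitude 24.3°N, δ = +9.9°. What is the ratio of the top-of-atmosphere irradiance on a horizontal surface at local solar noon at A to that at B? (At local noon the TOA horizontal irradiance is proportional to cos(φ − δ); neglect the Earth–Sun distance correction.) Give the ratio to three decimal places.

0.953

A: cos θ_z = cos(30.3° − (7.7°)) = 0.9232.
B: cos θ_z = cos(24.3° − (9.9°)) = 0.9686.
Ratio A/B = 0.9232 / 0.9686 = 0.9531.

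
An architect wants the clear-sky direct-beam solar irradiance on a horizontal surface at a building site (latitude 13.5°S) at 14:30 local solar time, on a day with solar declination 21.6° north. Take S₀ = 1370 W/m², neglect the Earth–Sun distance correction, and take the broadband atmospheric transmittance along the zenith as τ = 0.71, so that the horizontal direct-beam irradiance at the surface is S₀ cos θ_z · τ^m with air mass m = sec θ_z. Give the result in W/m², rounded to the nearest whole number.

Hour angle H = 15° × (14.5 − 12) = 37.50°.
cos θ_z = sin φ sin δ + cos φ cos δ cos H = (-0.2334)(0.3681) + (0.9724)(0.9298)(0.7934) = 0.6314.
Air mass m = 1/cos θ_z = 1/0.6314 = 1.584; τ^m = 0.71^1.584 = 0.5813.
Surface direct beam = 1370 × 0.6314 × 0.5813 = 502.83 W/m².

503 W/m²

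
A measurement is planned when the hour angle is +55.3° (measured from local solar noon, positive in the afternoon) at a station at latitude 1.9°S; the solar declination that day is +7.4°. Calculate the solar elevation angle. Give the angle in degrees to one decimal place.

cos θ_z = sin φ sin δ + cos φ cos δ cos H = (-0.0332)(0.1288) + (0.9995)(0.9917)(0.5693) = 0.5600.
θ_z = arccos(0.5600) = 55.94°, so the elevation is 90° − 55.94° = 34.06°.

34.1°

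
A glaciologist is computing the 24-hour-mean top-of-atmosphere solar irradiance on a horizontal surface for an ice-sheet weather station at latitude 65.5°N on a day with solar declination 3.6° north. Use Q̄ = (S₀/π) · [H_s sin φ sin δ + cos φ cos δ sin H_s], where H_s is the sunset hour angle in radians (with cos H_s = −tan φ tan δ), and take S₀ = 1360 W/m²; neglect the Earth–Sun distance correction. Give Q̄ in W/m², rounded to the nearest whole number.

220 W/m²

The sunset hour angle satisfies cos H_s = −tan φ tan δ = -0.1381, giving H_s = 97.94°. In radians, H_s = 1.7094.
H_s sin φ sin δ = 1.7094 × 0.9100 × 0.0628 = 0.0977.
cos φ cos δ sin H_s = 0.4147 × 0.9980 × 0.9904 = 0.4099.
Q̄ = (1360/π) × (0.0977 + 0.4099) = 432.90 × 0.5076 = 219.74 W/m².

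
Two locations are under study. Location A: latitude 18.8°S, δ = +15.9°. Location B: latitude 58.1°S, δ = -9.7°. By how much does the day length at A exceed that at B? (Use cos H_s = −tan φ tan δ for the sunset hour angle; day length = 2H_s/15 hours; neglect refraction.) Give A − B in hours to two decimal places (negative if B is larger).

-2.87 h

A: H_s = arccos(−tan -18.8° · tan 15.9°) = 84.44°, so 2H_s/15 = 11.2587 h.
B: H_s = arccos(−tan -58.1° · tan -9.7°) = 105.94°, so 2H_s/15 = 14.1253 h.
A − B = 11.2587 − 14.1253 = -2.8666 h.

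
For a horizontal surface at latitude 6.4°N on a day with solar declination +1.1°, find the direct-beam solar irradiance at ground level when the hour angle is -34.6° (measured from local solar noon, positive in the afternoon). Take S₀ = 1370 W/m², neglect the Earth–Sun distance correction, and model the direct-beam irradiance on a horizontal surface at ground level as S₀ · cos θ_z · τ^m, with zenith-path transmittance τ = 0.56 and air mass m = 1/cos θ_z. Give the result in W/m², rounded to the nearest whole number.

554 W/m²

cos θ_z = sin(6.4°) sin(1.1°) + cos(6.4°) cos(1.1°) cos(-34.60°) = 0.0021 + 0.8179 = 0.8200.
Air mass m = 1/cos θ_z = 1/0.8200 = 1.220; τ^m = 0.56^1.220 = 0.4929.
Surface direct beam = 1370 × 0.8200 × 0.4929 = 553.72 W/m².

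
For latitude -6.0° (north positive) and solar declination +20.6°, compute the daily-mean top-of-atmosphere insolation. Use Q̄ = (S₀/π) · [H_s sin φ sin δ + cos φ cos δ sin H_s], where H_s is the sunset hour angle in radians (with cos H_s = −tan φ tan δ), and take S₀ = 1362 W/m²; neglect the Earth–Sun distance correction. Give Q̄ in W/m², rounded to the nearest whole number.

379 W/m²

The sunset hour angle satisfies cos H_s = −tan φ tan δ = 0.0395, giving H_s = 87.74°. In radians, H_s = 1.5314.
H_s sin φ sin δ = 1.5314 × -0.1045 × 0.3518 = -0.0563.
cos φ cos δ sin H_s = 0.9945 × 0.9361 × 0.9992 = 0.9302.
Q̄ = (1362/π) × (-0.0563 + 0.9302) = 433.54 × 0.8739 = 378.87 W/m².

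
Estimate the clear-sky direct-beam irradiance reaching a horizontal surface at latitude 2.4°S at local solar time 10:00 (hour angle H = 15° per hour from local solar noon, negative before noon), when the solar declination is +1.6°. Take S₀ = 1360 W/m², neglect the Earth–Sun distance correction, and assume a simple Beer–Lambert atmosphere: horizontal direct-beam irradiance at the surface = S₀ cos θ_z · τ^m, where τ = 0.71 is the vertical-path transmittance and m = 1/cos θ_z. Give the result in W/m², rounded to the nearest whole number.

790 W/m²

Hour angle H = 15° × (10 − 12) = -30.00°.
cos θ_z = sin φ sin δ + cos φ cos δ cos H = (-0.0419)(0.0279) + (0.9991)(0.9996)(0.8660) = 0.8637.
Air mass m = 1/cos θ_z = 1/0.8637 = 1.158; τ^m = 0.71^1.158 = 0.6726.
Surface direct beam = 1360 × 0.8637 × 0.6726 = 790.06 W/m².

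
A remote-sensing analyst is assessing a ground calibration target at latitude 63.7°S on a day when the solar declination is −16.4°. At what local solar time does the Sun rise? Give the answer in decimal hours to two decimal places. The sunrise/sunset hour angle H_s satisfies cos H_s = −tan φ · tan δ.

The sunset hour angle satisfies cos H_s = −tan φ tan δ = -0.5955, giving H_s = 126.55°.
Sunrise is at 12 − H_s/15 = 12 − 8.437 = 3.563 h local solar time.

3.56 h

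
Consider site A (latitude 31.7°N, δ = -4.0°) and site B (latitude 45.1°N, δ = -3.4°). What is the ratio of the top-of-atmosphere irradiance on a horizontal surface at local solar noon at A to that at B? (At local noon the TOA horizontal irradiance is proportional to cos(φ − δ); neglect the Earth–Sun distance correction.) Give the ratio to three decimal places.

A: cos θ_z = cos(31.7° − (-4.0°)) = 0.8121.
B: cos θ_z = cos(45.1° − (-3.4°)) = 0.6626.
Ratio A/B = 0.8121 / 0.6626 = 1.2256.

1.226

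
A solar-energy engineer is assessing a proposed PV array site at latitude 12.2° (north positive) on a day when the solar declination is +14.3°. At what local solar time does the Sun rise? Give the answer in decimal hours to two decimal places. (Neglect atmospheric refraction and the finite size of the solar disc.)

−tan φ tan δ = −(0.2162)(0.2549) = -0.0551; H_s = arccos(-0.0551) = 93.16°.
Sunrise is at 12 − H_s/15 = 12 − 6.211 = 5.789 h local solar time.

5.79 h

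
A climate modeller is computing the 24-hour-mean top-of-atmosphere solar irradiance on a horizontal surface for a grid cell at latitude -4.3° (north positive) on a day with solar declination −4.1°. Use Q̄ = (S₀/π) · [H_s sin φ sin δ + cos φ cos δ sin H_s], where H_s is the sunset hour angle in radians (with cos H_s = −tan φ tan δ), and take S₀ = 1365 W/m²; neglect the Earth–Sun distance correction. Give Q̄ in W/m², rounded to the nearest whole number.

The sunset hour angle satisfies cos H_s = −tan φ tan δ = -0.0054, giving H_s = 90.31°. In radians, H_s = 1.5762.
H_s sin φ sin δ = 1.5762 × -0.0750 × -0.0715 = 0.0085.
cos φ cos δ sin H_s = 0.9972 × 0.9974 × 1.0000 = 0.9946.
Q̄ = (1365/π) × (0.0085 + 0.9946) = 434.49 × 1.0031 = 435.84 W/m².

436 W/m²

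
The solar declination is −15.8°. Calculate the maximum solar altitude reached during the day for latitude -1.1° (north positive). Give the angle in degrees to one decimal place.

75.3°

At local solar noon the hour angle is zero, so the elevation is 90° − |φ − δ| = 90° − |-1.1° − (-15.8°)| = 90° − 14.7° = 75.3°.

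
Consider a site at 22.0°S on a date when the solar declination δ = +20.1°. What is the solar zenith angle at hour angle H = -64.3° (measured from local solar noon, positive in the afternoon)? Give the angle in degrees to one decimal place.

75.6°

cos θ_z = sin(-22.0°) sin(20.1°) + cos(-22.0°) cos(20.1°) cos(-64.30°) = -0.1287 + 0.3776 = 0.2489.
θ_z = arccos(0.2489) = 75.59°.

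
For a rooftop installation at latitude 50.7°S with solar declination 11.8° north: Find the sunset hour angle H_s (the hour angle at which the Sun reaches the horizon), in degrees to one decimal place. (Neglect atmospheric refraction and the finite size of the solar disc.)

75.2°

cos H_s = −tan(-50.7°) · tan(11.8°) = 0.2552, so H_s = arccos(0.2552) = 75.21°.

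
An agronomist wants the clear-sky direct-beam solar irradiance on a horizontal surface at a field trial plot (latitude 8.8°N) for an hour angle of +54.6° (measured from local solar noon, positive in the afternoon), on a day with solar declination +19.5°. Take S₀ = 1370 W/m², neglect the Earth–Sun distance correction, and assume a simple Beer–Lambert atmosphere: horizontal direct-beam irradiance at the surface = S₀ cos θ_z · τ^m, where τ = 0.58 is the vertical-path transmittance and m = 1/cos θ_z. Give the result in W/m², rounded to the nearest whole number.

322 W/m²

With φ = 8.8°, δ = 19.5°, H = 54.60°: sin φ sin δ = 0.0511, cos φ cos δ cos H = 0.5396, so cos θ_z = 0.5907.
Air mass m = 1/cos θ_z = 1/0.5907 = 1.693; τ^m = 0.58^1.693 = 0.3976.
Surface direct beam = 1370 × 0.5907 × 0.3976 = 321.76 W/m².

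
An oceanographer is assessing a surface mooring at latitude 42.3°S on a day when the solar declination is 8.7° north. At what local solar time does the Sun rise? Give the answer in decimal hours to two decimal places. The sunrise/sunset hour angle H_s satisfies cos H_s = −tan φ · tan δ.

6.53 h

−tan φ tan δ = −(-0.9099)(0.1530) = 0.1392; H_s = arccos(0.1392) = 82.00°.
Sunrise is at 12 − H_s/15 = 12 − 5.467 = 6.533 h local solar time.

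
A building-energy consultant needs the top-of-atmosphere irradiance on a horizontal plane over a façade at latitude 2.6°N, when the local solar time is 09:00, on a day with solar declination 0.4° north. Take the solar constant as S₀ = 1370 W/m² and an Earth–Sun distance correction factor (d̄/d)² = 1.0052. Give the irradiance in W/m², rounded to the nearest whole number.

Hour angle H = 15° × (9 − 12) = -45.00°.
With φ = 2.6°, δ = 0.4°, H = -45.00°: sin φ sin δ = 0.0003, cos φ cos δ cos H = 0.7064, so cos θ_z = 0.7067.
Top-of-atmosphere irradiance = S₀ (d̄/d)² cos θ_z = 1370 × 1.0052 × 0.7067 = 973.21 W/m².

973 W/m²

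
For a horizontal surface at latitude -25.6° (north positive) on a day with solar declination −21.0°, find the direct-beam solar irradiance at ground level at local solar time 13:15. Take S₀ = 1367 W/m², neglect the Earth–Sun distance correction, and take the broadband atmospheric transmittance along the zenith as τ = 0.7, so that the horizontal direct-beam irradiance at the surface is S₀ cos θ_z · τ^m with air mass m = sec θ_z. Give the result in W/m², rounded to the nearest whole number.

895 W/m²

Hour angle H = 15° × (13.25 − 12) = 18.75°.
With φ = -25.6°, δ = -21.0°, H = 18.75°: sin φ sin δ = 0.1548, cos φ cos δ cos H = 0.7973, so cos θ_z = 0.9521.
Air mass m = 1/cos θ_z = 1/0.9521 = 1.050; τ^m = 0.7^1.050 = 0.6876.
Surface direct beam = 1367 × 0.9521 × 0.6876 = 894.93 W/m².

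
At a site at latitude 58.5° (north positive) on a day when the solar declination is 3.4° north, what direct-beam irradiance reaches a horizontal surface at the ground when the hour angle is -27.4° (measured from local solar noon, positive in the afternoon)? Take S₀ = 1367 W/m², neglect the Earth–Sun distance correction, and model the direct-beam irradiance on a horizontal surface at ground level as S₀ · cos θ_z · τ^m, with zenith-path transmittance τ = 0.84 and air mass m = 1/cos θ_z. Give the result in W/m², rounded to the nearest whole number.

cos θ_z = sin φ sin δ + cos φ cos δ cos H = (0.8526)(0.0593) + (0.5225)(0.9982)(0.8878) = 0.5136.
Air mass m = 1/cos θ_z = 1/0.5136 = 1.947; τ^m = 0.84^1.947 = 0.7122.
Surface direct beam = 1367 × 0.5136 × 0.7122 = 500.03 W/m².

500 W/m²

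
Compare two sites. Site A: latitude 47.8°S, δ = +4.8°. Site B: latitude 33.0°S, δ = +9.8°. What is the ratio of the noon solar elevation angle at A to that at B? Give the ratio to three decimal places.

A: 90° − |-47.8 − (4.8)| = 37.40°.
B: 90° − |-33.0 − (9.8)| = 47.20°.
Ratio A/B = 37.4000 / 47.2000 = 0.7924.

0.792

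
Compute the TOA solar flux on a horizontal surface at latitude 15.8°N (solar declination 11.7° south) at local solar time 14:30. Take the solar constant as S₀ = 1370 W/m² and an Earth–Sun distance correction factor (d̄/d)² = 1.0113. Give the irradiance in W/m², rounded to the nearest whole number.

959 W/m²

Hour angle H = 15° × (14.5 − 12) = 37.50°.
cos θ_z = sin φ sin δ + cos φ cos δ cos H = (0.2723)(-0.2028) + (0.9622)(0.9792)(0.7934) = 0.6923.
Top-of-atmosphere irradiance = S₀ (d̄/d)² cos θ_z = 1370 × 1.0113 × 0.6923 = 959.17 W/m².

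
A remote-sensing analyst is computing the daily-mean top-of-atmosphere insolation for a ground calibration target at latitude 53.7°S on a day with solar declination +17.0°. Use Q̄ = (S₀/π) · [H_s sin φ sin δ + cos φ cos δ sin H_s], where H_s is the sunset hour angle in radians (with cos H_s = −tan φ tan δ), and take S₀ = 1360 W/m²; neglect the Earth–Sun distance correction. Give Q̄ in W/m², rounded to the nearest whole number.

cos H_s = −tan(-53.7°) · tan(17.0°) = 0.4162, so H_s = arccos(0.4162) = 65.41°. In radians, H_s = 1.1416.
H_s sin φ sin δ = 1.1416 × -0.8059 × 0.2924 = -0.2690.
cos φ cos δ sin H_s = 0.5920 × 0.9563 × 0.9093 = 0.5148.
Q̄ = (1360/π) × (-0.2690 + 0.5148) = 432.90 × 0.2458 = 106.41 W/m².

106 W/m²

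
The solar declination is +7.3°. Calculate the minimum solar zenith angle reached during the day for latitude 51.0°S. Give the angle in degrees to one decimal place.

58.3°

At local solar noon the hour angle is zero, so the zenith angle is |φ − δ| = |-51.0° − (7.3°)| = 58.3°.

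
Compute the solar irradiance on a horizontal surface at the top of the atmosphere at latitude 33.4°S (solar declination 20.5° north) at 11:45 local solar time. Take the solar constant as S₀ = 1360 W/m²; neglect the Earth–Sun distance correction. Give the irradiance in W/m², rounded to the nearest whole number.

Hour angle H = 15° × (11.75 − 12) = -3.75°.
With φ = -33.4°, δ = 20.5°, H = -3.75°: sin φ sin δ = -0.1928, cos φ cos δ cos H = 0.7803, so cos θ_z = 0.5875.
Top-of-atmosphere irradiance = S₀ cos θ_z = 1360 × 0.5875 = 799.00 W/m².

799 W/m²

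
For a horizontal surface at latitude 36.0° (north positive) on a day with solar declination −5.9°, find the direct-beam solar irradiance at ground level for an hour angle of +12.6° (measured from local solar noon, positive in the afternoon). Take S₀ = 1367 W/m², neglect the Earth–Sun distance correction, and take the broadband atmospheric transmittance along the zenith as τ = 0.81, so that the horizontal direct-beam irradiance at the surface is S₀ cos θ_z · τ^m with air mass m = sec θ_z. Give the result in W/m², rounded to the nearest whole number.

741 W/m²

cos θ_z = sin φ sin δ + cos φ cos δ cos H = (0.5878)(-0.1028) + (0.8090)(0.9947)(0.9759) = 0.7249.
Air mass m = 1/cos θ_z = 1/0.7249 = 1.380; τ^m = 0.81^1.380 = 0.7477.
Surface direct beam = 1367 × 0.7249 × 0.7477 = 740.92 W/m².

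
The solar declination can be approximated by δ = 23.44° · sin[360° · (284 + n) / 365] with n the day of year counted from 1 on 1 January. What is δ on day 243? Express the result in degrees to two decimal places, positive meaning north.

360 × (284 + 243) / 365 = 519.781°; sin(519.781°) = 0.3456.
δ = 23.44 × 0.3456 = 8.101° ≈ +8.10°.

+8.10°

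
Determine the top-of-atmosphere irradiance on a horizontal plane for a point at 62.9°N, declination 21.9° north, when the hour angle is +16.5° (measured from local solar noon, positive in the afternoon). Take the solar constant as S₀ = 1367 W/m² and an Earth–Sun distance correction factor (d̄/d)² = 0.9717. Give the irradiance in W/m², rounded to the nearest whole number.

979 W/m²

cos θ_z = sin φ sin δ + cos φ cos δ cos H = (0.8902)(0.3730) + (0.4555)(0.9278)(0.9588) = 0.7372.
Top-of-atmosphere irradiance = S₀ (d̄/d)² cos θ_z = 1367 × 0.9717 × 0.7372 = 979.23 W/m².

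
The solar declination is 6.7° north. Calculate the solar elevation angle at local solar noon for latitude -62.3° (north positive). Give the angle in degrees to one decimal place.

At local solar noon the hour angle is zero, so the elevation is 90° − |φ − δ| = 90° − |-62.3° − (6.7°)| = 90° − 69.0° = 21.0°.

21.0°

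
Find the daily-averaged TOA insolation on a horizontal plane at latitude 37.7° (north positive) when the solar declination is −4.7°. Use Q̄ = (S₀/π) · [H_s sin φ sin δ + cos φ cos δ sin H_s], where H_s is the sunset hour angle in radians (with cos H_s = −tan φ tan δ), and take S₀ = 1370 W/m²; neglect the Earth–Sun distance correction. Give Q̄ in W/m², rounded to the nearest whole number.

310 W/m²

cos H_s = −tan(37.7°) · tan(-4.7°) = 0.0635, so H_s = arccos(0.0635) = 86.36°. In radians, H_s = 1.5073.
H_s sin φ sin δ = 1.5073 × 0.6115 × -0.0819 = -0.0755.
cos φ cos δ sin H_s = 0.7912 × 0.9966 × 0.9980 = 0.7869.
Q̄ = (1370/π) × (-0.0755 + 0.7869) = 436.08 × 0.7114 = 310.23 W/m².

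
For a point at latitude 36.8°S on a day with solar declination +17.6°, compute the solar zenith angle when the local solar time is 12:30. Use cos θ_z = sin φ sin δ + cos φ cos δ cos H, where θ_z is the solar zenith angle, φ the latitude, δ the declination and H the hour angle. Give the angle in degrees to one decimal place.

Hour angle H = 15° × (12.5 − 12) = 7.50°.
cos θ_z = sin φ sin δ + cos φ cos δ cos H = (-0.5990)(0.3024) + (0.8007)(0.9532)(0.9914) = 0.5755.
θ_z = arccos(0.5755) = 54.87°.

54.9°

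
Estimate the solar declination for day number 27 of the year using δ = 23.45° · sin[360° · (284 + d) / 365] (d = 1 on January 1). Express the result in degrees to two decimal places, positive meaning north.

360 × (284 + 27) / 365 = 306.740°; sin(306.740°) = -0.8014.
δ = 23.45 × -0.8014 = -18.793° ≈ -18.79°.

-18.79°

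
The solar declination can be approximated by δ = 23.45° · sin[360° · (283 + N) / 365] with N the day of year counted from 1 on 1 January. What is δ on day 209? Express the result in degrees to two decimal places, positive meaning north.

+19.15°

360 × (283 + 209) / 365 = 485.260°; sin(485.260°) = 0.8165.
δ = 23.45 × 0.8165 = 19.147° ≈ +19.15°.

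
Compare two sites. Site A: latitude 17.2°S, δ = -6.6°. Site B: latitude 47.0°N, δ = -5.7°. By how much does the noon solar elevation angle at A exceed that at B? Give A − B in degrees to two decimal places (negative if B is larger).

+42.10°

A: 90° − |-17.2 − (-6.6)| = 79.40°.
B: 90° − |47.0 − (-5.7)| = 37.30°.
A − B = 79.40 − 37.30 = 42.10°.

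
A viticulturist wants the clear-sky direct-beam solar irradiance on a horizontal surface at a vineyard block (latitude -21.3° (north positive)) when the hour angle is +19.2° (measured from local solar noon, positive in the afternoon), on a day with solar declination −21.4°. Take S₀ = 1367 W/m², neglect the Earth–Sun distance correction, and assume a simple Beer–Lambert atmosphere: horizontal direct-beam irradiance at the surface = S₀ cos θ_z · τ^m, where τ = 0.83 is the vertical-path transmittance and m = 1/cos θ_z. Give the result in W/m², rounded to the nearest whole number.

1070 W/m²

cos θ_z = sin(-21.3°) sin(-21.4°) + cos(-21.3°) cos(-21.4°) cos(19.20°) = 0.1325 + 0.8192 = 0.9517.
Air mass m = 1/cos θ_z = 1/0.9517 = 1.051; τ^m = 0.83^1.051 = 0.8222.
Surface direct beam = 1367 × 0.9517 × 0.8222 = 1069.66 W/m².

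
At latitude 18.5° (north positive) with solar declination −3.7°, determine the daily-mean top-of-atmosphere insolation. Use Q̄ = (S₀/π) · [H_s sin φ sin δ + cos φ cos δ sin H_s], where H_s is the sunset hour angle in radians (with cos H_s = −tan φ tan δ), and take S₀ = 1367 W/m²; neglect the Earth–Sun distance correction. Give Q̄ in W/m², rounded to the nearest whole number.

398 W/m²

−tan φ tan δ = −(0.3346)(-0.0647) = 0.0216; H_s = arccos(0.0216) = 88.76°. In radians, H_s = 1.5492.
H_s sin φ sin δ = 1.5492 × 0.3173 × -0.0645 = -0.0317.
cos φ cos δ sin H_s = 0.9483 × 0.9979 × 0.9998 = 0.9461.
Q̄ = (1367/π) × (-0.0317 + 0.9461) = 435.13 × 0.9144 = 397.88 W/m².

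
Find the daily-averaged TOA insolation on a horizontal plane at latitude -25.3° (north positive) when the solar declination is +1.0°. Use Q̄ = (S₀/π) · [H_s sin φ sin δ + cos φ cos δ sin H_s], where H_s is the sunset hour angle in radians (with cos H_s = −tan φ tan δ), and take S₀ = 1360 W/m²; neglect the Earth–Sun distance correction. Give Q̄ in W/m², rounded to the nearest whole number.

−tan φ tan δ = −(-0.4727)(0.0175) = 0.0083; H_s = arccos(0.0083) = 89.52°. In radians, H_s = 1.5624.
H_s sin φ sin δ = 1.5624 × -0.4274 × 0.0175 = -0.0117.
cos φ cos δ sin H_s = 0.9041 × 0.9998 × 1.0000 = 0.9039.
Q̄ = (1360/π) × (-0.0117 + 0.9039) = 432.90 × 0.8922 = 386.23 W/m².

386 W/m²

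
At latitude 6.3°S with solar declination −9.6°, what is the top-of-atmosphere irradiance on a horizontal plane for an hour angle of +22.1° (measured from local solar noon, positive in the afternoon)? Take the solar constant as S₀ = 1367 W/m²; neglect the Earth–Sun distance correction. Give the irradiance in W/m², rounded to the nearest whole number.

cos θ_z = sin(-6.3°) sin(-9.6°) + cos(-6.3°) cos(-9.6°) cos(22.10°) = 0.0183 + 0.9080 = 0.9263.
Top-of-atmosphere irradiance = S₀ cos θ_z = 1367 × 0.9263 = 1266.25 W/m².

1266 W/m²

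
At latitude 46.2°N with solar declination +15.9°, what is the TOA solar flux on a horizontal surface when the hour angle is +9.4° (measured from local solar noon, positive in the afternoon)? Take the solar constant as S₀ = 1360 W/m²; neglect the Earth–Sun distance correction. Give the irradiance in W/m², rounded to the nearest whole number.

With φ = 46.2°, δ = 15.9°, H = 9.40°: sin φ sin δ = 0.1977, cos φ cos δ cos H = 0.6567, so cos θ_z = 0.8544.
Top-of-atmosphere irradiance = S₀ cos θ_z = 1360 × 0.8544 = 1161.98 W/m².

1162 W/m²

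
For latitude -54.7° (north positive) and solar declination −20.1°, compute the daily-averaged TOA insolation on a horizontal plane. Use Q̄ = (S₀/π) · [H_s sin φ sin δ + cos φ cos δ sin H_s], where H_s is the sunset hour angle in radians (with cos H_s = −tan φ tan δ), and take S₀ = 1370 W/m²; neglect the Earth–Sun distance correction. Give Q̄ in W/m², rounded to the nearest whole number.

461 W/m²

−tan φ tan δ = −(-1.4124)(-0.3659) = -0.5168; H_s = arccos(-0.5168) = 121.12°. In radians, H_s = 2.1139.
H_s sin φ sin δ = 2.1139 × -0.8161 × -0.3437 = 0.5929.
cos φ cos δ sin H_s = 0.5779 × 0.9391 × 0.8561 = 0.4646.
Q̄ = (1370/π) × (0.5929 + 0.4646) = 436.08 × 1.0575 = 461.15 W/m².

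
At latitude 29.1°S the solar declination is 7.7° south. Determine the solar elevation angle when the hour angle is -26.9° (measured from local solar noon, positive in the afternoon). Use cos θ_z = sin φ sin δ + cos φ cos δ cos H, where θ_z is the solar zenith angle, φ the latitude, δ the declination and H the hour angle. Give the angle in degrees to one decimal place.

cos θ_z = sin φ sin δ + cos φ cos δ cos H = (-0.4863)(-0.1340) + (0.8738)(0.9910)(0.8918) = 0.8374.
θ_z = arccos(0.8374) = 33.13°, so the elevation is 90° − 33.13° = 56.87°.

56.9°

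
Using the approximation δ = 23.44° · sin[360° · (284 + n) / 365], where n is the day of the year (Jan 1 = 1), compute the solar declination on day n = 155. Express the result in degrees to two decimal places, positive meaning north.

360 × (284 + 155) / 365 = 432.986°; sin(432.986°) = 0.9562.
δ = 23.44 × 0.9562 = 22.413° ≈ +22.41°.

+22.41°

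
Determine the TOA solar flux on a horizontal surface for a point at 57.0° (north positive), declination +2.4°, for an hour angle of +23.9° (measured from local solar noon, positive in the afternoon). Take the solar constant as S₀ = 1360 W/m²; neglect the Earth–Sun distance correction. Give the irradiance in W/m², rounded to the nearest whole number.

With φ = 57.0°, δ = 2.4°, H = 23.90°: sin φ sin δ = 0.0351, cos φ cos δ cos H = 0.4975, so cos θ_z = 0.5326.
Top-of-atmosphere irradiance = S₀ cos θ_z = 1360 × 0.5326 = 724.34 W/m².

724 W/m²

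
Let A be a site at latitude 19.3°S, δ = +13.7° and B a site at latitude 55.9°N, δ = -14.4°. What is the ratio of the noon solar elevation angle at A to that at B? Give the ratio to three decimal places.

A: 90° − |-19.3 − (13.7)| = 57.00°.
B: 90° − |55.9 − (-14.4)| = 19.70°.
Ratio A/B = 57.0000 / 19.7000 = 2.8934.

2.893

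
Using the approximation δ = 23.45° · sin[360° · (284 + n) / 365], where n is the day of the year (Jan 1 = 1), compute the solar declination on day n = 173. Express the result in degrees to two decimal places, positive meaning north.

360 × (284 + 173) / 365 = 450.740°; sin(450.740°) = 0.9999.
δ = 23.45 × 0.9999 = 23.448° ≈ +23.45°.

+23.45°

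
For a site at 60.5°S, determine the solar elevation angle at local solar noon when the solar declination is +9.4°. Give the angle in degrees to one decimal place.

At local solar noon the hour angle is zero, so the elevation is 90° − |φ − δ| = 90° − |-60.5° − (9.4°)| = 90° − 69.9° = 20.1°.

20.1°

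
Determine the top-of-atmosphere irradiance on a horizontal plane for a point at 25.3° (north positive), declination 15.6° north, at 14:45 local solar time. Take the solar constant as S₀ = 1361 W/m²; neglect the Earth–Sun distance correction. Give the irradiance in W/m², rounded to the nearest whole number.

Hour angle H = 15° × (14.75 − 12) = 41.25°.
cos θ_z = sin φ sin δ + cos φ cos δ cos H = (0.4274)(0.2689) + (0.9041)(0.9632)(0.7518) = 0.7696.
Top-of-atmosphere irradiance = S₀ cos θ_z = 1361 × 0.7696 = 1047.43 W/m².

1047 W/m²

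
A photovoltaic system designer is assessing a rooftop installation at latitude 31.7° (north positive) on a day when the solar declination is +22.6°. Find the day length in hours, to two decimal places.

The sunset hour angle satisfies cos H_s = −tan φ tan δ = -0.2571, giving H_s = 104.90°.
Day length = 2 H_s / 15° h⁻¹ = 209.80° / 15 = 13.987 h.

13.99 hours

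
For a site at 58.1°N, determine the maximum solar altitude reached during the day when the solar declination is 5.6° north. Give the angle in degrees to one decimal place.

At local solar noon the hour angle is zero, so the elevation is 90° − |φ − δ| = 90° − |58.1° − (5.6°)| = 90° − 52.5° = 37.5°.

37.5°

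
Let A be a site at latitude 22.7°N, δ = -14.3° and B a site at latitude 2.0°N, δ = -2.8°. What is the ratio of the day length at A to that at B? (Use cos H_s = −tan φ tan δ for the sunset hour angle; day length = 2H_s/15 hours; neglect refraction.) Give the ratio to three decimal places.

A: H_s = arccos(−tan 22.7° · tan -14.3°) = 83.88°, so 2H_s/15 = 11.1840 h.
B: H_s = arccos(−tan 2.0° · tan -2.8°) = 89.90°, so 2H_s/15 = 11.9867 h.
Ratio A/B = 11.1840 / 11.9867 = 0.9330.

0.933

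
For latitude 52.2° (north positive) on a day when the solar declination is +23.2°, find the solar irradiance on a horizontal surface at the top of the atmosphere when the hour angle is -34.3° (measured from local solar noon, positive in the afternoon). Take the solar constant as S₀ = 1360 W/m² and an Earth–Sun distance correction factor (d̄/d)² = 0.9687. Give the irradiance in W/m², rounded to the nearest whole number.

1023 W/m²

cos θ_z = sin(52.2°) sin(23.2°) + cos(52.2°) cos(23.2°) cos(-34.30°) = 0.3113 + 0.4654 = 0.7767.
Top-of-atmosphere irradiance = S₀ (d̄/d)² cos θ_z = 1360 × 0.9687 × 0.7767 = 1023.25 W/m².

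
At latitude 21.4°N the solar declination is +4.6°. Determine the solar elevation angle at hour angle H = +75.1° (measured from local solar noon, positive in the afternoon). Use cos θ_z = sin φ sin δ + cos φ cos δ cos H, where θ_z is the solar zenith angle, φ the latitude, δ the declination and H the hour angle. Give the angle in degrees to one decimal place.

15.5°

cos θ_z = sin(21.4°) sin(4.6°) + cos(21.4°) cos(4.6°) cos(75.10°) = 0.0293 + 0.2386 = 0.2679.
θ_z = arccos(0.2679) = 74.46°, so the elevation is 90° − 74.46° = 15.54°.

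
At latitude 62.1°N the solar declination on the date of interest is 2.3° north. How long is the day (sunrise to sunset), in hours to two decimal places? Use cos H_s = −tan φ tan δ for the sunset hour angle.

cos H_s = −tan(62.1°) · tan(2.3°) = -0.0759, so H_s = arccos(-0.0759) = 94.35°.
Day length = 2 H_s / 15° h⁻¹ = 188.70° / 15 = 12.580 h.

12.58 hours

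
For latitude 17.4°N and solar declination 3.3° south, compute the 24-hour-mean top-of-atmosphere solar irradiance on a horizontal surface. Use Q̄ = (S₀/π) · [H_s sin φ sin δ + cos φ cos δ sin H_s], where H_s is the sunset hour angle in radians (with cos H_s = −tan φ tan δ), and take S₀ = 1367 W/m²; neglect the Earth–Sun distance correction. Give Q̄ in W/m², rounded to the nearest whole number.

The sunset hour angle satisfies cos H_s = −tan φ tan δ = 0.0181, giving H_s = 88.96°. In radians, H_s = 1.5526.
H_s sin φ sin δ = 1.5526 × 0.2990 × -0.0576 = -0.0267.
cos φ cos δ sin H_s = 0.9542 × 0.9983 × 0.9998 = 0.9524.
Q̄ = (1367/π) × (-0.0267 + 0.9524) = 435.13 × 0.9257 = 402.80 W/m².

403 W/m²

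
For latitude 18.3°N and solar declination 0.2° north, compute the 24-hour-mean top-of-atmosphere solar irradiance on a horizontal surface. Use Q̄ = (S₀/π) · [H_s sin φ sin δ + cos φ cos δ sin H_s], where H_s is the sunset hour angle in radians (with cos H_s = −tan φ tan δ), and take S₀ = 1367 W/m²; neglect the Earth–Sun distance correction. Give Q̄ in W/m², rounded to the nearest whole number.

cos H_s = −tan(18.3°) · tan(0.2°) = -0.0012, so H_s = arccos(-0.0012) = 90.07°. In radians, H_s = 1.5720.
H_s sin φ sin δ = 1.5720 × 0.3140 × 0.0035 = 0.0017.
cos φ cos δ sin H_s = 0.9494 × 1.0000 × 1.0000 = 0.9494.
Q̄ = (1367/π) × (0.0017 + 0.9494) = 435.13 × 0.9511 = 413.85 W/m².

414 W/m²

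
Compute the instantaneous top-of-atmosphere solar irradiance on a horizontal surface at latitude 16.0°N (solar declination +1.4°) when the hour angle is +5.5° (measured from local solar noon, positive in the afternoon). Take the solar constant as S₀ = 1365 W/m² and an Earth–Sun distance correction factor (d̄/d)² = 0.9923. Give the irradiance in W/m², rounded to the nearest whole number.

1305 W/m²

cos θ_z = sin(16.0°) sin(1.4°) + cos(16.0°) cos(1.4°) cos(5.50°) = 0.0067 + 0.9566 = 0.9633.
Top-of-atmosphere irradiance = S₀ (d̄/d)² cos θ_z = 1365 × 0.9923 × 0.9633 = 1304.78 W/m².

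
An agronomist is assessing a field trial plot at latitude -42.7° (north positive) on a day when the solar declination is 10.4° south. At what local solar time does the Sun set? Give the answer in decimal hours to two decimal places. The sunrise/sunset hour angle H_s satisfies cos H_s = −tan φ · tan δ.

18.65 h

The sunset hour angle satisfies cos H_s = −tan φ tan δ = -0.1694, giving H_s = 99.75°.
Sunset is at 12 + H_s/15 = 12 + 6.650 = 18.650 h local solar time.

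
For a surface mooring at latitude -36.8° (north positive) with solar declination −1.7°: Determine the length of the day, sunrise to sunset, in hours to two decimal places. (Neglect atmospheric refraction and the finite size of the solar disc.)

12.17 hours

−tan φ tan δ = −(-0.7481)(-0.0297) = -0.0222; H_s = arccos(-0.0222) = 91.27°.
Day length = 2 H_s / 15° h⁻¹ = 182.54° / 15 = 12.169 h.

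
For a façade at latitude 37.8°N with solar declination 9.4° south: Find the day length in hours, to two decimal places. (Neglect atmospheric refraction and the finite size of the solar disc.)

11.02 hours

−tan φ tan δ = −(0.7757)(-0.1655) = 0.1284; H_s = arccos(0.1284) = 82.62°.
Day length = 2 H_s / 15° h⁻¹ = 165.24° / 15 = 11.016 h.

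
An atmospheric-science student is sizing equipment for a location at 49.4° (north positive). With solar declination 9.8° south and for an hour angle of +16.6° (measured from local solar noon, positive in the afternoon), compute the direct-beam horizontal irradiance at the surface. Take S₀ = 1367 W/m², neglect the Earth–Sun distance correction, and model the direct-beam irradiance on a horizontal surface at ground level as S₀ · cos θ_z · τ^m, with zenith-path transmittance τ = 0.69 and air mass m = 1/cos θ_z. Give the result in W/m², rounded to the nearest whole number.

309 W/m²

cos θ_z = sin φ sin δ + cos φ cos δ cos H = (0.7593)(-0.1702) + (0.6508)(0.9854)(0.9583) = 0.4853.
Air mass m = 1/cos θ_z = 1/0.4853 = 2.061; τ^m = 0.69^2.061 = 0.4654.
Surface direct beam = 1367 × 0.4853 × 0.4654 = 308.75 W/m².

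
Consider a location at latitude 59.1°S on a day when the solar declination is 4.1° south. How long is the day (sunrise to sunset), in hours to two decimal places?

The sunset hour angle satisfies cos H_s = −tan φ tan δ = -0.1198, giving H_s = 96.88°.
Day length = 2 H_s / 15° h⁻¹ = 193.76° / 15 = 12.917 h.

12.92 hours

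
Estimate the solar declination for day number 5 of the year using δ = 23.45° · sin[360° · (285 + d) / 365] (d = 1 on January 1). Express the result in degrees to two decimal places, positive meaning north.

-22.54°

360 × (285 + 5) / 365 = 286.027°; sin(286.027°) = -0.9611.
δ = 23.45 × -0.9611 = -22.538° ≈ -22.54°.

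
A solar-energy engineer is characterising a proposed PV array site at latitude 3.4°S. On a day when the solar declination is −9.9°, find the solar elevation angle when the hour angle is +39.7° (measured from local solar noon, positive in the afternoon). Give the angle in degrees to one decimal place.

With φ = -3.4°, δ = -9.9°, H = 39.70°: sin φ sin δ = 0.0102, cos φ cos δ cos H = 0.7566, so cos θ_z = 0.7668.
θ_z = arccos(0.7668) = 39.93°, so the elevation is 90° − 39.93° = 50.07°.

50.1°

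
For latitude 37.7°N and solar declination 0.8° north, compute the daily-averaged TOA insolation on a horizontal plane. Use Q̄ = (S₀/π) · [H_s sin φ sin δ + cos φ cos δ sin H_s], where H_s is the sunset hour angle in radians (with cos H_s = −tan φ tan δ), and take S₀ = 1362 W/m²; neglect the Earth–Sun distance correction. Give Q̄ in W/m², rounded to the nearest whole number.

349 W/m²

The sunset hour angle satisfies cos H_s = −tan φ tan δ = -0.0108, giving H_s = 90.62°. In radians, H_s = 1.5816.
H_s sin φ sin δ = 1.5816 × 0.6115 × 0.0140 = 0.0135.
cos φ cos δ sin H_s = 0.7912 × 0.9999 × 0.9999 = 0.7910.
Q̄ = (1362/π) × (0.0135 + 0.7910) = 433.54 × 0.8045 = 348.78 W/m².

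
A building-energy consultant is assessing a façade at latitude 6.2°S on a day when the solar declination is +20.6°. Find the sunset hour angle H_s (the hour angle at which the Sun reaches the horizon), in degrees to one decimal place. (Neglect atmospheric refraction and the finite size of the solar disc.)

87.7°

The sunset hour angle satisfies cos H_s = −tan φ tan δ = 0.0408, giving H_s = 87.66°.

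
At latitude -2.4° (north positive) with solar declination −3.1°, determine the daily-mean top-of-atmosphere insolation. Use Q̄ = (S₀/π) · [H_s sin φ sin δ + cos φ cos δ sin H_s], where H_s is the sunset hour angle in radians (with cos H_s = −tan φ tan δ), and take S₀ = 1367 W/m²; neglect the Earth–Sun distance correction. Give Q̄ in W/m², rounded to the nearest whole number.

The sunset hour angle satisfies cos H_s = −tan φ tan δ = -0.0023, giving H_s = 90.13°. In radians, H_s = 1.5731.
H_s sin φ sin δ = 1.5731 × -0.0419 × -0.0541 = 0.0036.
cos φ cos δ sin H_s = 0.9991 × 0.9985 × 1.0000 = 0.9976.
Q̄ = (1367/π) × (0.0036 + 0.9976) = 435.13 × 1.0012 = 435.65 W/m².

436 W/m²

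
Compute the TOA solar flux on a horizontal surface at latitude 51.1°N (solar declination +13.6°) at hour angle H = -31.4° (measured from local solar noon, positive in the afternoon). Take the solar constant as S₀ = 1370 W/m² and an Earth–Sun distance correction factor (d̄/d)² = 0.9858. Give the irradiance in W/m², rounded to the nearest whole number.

951 W/m²

With φ = 51.1°, δ = 13.6°, H = -31.40°: sin φ sin δ = 0.1830, cos φ cos δ cos H = 0.5210, so cos θ_z = 0.7040.
Top-of-atmosphere irradiance = S₀ (d̄/d)² cos θ_z = 1370 × 0.9858 × 0.7040 = 950.78 W/m².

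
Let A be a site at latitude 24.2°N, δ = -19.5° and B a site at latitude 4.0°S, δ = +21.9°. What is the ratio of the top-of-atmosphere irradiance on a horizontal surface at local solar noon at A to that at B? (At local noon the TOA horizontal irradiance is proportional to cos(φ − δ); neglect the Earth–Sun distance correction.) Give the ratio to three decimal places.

A: cos θ_z = cos(24.2° − (-19.5°)) = 0.7230.
B: cos θ_z = cos(-4.0° − (21.9°)) = 0.8996.
Ratio A/B = 0.7230 / 0.8996 = 0.8037.

0.804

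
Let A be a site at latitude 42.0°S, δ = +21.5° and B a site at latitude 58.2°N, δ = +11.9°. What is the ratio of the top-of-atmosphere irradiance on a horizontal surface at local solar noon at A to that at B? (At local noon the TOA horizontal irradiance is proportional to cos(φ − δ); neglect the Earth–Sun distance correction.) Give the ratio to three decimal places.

0.646

A: cos θ_z = cos(-42.0° − (21.5°)) = 0.4462.
B: cos θ_z = cos(58.2° − (11.9°)) = 0.6909.
Ratio A/B = 0.4462 / 0.6909 = 0.6458.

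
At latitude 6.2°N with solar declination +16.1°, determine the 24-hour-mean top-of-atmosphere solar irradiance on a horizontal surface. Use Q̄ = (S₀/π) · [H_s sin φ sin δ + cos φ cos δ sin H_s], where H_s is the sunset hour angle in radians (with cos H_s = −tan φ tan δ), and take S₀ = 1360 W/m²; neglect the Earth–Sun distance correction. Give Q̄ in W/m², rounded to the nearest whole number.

434 W/m²

The sunset hour angle satisfies cos H_s = −tan φ tan δ = -0.0314, giving H_s = 91.80°. In radians, H_s = 1.6022.
H_s sin φ sin δ = 1.6022 × 0.1080 × 0.2773 = 0.0480.
cos φ cos δ sin H_s = 0.9942 × 0.9608 × 0.9995 = 0.9547.
Q̄ = (1360/π) × (0.0480 + 0.9547) = 432.90 × 1.0027 = 434.07 W/m².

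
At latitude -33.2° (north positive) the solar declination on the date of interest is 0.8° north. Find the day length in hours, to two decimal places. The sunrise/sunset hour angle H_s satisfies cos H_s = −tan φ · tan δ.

The sunset hour angle satisfies cos H_s = −tan φ tan δ = 0.0091, giving H_s = 89.48°.
Day length = 2 H_s / 15° h⁻¹ = 178.96° / 15 = 11.931 h.

11.93 hours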